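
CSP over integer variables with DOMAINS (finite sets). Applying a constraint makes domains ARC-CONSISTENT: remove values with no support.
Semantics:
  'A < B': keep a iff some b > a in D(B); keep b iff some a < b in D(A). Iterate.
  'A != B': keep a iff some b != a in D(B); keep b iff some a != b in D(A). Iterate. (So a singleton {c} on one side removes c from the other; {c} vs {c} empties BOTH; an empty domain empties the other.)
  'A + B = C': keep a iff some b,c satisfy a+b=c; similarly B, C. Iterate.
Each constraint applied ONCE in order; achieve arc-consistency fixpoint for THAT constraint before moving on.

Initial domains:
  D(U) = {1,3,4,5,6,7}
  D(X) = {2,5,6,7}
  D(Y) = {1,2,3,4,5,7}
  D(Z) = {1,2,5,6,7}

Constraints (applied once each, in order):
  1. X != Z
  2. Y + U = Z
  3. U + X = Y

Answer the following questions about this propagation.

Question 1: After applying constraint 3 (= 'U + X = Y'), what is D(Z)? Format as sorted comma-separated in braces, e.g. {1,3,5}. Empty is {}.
Constraint 1 (X != Z) on D(X)={2,5,6,7} D(Z)={1,2,5,6,7}: no change
Constraint 2 (Y + U = Z) on D(Y)={1,2,3,4,5,7} D(U)={1,3,4,5,6,7} D(Z)={1,2,5,6,7}: Y {1,2,3,4,5,7}->{1,2,3,4,5}; U {1,3,4,5,6,7}->{1,3,4,5,6}; Z {1,2,5,6,7}->{2,5,6,7}
Constraint 3 (U + X = Y) on D(U)={1,3,4,5,6} D(X)={2,5,6,7} D(Y)={1,2,3,4,5}: U {1,3,4,5,6}->{1,3}; X {2,5,6,7}->{2}; Y {1,2,3,4,5}->{3,5}
So after constraint 3: D(Z) = {2,5,6,7}

Answer: {2,5,6,7}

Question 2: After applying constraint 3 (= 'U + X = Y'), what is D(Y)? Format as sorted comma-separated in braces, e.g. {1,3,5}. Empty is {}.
Constraint 1 (X != Z) on D(X)={2,5,6,7} D(Z)={1,2,5,6,7}: no change
Constraint 2 (Y + U = Z) on D(Y)={1,2,3,4,5,7} D(U)={1,3,4,5,6,7} D(Z)={1,2,5,6,7}: Y {1,2,3,4,5,7}->{1,2,3,4,5}; U {1,3,4,5,6,7}->{1,3,4,5,6}; Z {1,2,5,6,7}->{2,5,6,7}
Constraint 3 (U + X = Y) on D(U)={1,3,4,5,6} D(X)={2,5,6,7} D(Y)={1,2,3,4,5}: U {1,3,4,5,6}->{1,3}; X {2,5,6,7}->{2}; Y {1,2,3,4,5}->{3,5}
So after constraint 3: D(Y) = {3,5}

Answer: {3,5}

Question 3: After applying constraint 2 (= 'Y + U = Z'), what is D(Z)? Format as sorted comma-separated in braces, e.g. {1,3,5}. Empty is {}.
Answer: {2,5,6,7}

Derivation:
Constraint 1 (X != Z) on D(X)={2,5,6,7} D(Z)={1,2,5,6,7}: no change
Constraint 2 (Y + U = Z) on D(Y)={1,2,3,4,5,7} D(U)={1,3,4,5,6,7} D(Z)={1,2,5,6,7}: Y {1,2,3,4,5,7}->{1,2,3,4,5}; U {1,3,4,5,6,7}->{1,3,4,5,6}; Z {1,2,5,6,7}->{2,5,6,7}
So after constraint 2: D(Z) = {2,5,6,7}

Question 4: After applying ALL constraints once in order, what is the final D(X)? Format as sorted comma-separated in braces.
Constraint 1 (X != Z) on D(X)={2,5,6,7} D(Z)={1,2,5,6,7}: no change
Constraint 2 (Y + U = Z) on D(Y)={1,2,3,4,5,7} D(U)={1,3,4,5,6,7} D(Z)={1,2,5,6,7}: Y {1,2,3,4,5,7}->{1,2,3,4,5}; U {1,3,4,5,6,7}->{1,3,4,5,6}; Z {1,2,5,6,7}->{2,5,6,7}
Constraint 3 (U + X = Y) on D(U)={1,3,4,5,6} D(X)={2,5,6,7} D(Y)={1,2,3,4,5}: U {1,3,4,5,6}->{1,3}; X {2,5,6,7}->{2}; Y {1,2,3,4,5}->{3,5}
So after all 3 constraints: D(X) = {2}

Answer: {2}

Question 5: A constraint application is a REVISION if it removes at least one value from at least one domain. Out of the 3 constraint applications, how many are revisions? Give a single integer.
Constraint 1 (X != Z) on D(X)={2,5,6,7} D(Z)={1,2,5,6,7}: no change => not a revision
Constraint 2 (Y + U = Z) on D(Y)={1,2,3,4,5,7} D(U)={1,3,4,5,6,7} D(Z)={1,2,5,6,7}: Y {1,2,3,4,5,7}->{1,2,3,4,5}; U {1,3,4,5,6,7}->{1,3,4,5,6}; Z {1,2,5,6,7}->{2,5,6,7} => REVISION
Constraint 3 (U + X = Y) on D(U)={1,3,4,5,6} D(X)={2,5,6,7} D(Y)={1,2,3,4,5}: U {1,3,4,5,6}->{1,3}; X {2,5,6,7}->{2}; Y {1,2,3,4,5}->{3,5} => REVISION
Total revisions = 2

Answer: 2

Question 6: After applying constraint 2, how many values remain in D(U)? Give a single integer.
Answer: 5

Derivation:
Constraint 1 (X != Z) on D(X)={2,5,6,7} D(Z)={1,2,5,6,7}: no change
Constraint 2 (Y + U = Z) on D(Y)={1,2,3,4,5,7} D(U)={1,3,4,5,6,7} D(Z)={1,2,5,6,7}: Y {1,2,3,4,5,7}->{1,2,3,4,5}; U {1,3,4,5,6,7}->{1,3,4,5,6}; Z {1,2,5,6,7}->{2,5,6,7}
So after constraint 2: D(U)={1,3,4,5,6}, size = 5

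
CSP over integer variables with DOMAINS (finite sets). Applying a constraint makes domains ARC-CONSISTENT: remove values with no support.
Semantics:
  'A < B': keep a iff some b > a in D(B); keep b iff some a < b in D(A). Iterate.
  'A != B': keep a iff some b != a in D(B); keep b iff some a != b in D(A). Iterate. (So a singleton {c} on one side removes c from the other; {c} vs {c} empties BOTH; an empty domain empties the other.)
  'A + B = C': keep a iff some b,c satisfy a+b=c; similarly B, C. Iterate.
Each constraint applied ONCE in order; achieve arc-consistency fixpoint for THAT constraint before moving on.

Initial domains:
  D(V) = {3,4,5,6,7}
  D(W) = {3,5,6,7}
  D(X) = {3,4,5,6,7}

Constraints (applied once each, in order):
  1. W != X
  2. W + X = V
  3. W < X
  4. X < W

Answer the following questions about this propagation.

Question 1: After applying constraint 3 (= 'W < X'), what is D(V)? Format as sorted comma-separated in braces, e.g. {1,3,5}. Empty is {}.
Constraint 1 (W != X) on D(W)={3,5,6,7} D(X)={3,4,5,6,7}: no change
Constraint 2 (W + X = V) on D(W)={3,5,6,7} D(X)={3,4,5,6,7} D(V)={3,4,5,6,7}: W {3,5,6,7}->{3}; X {3,4,5,6,7}->{3,4}; V {3,4,5,6,7}->{6,7}
Constraint 3 (W < X) on D(W)={3} D(X)={3,4}: X {3,4}->{4}
So after constraint 3: D(V) = {6,7}

Answer: {6,7}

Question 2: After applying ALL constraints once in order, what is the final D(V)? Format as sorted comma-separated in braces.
Answer: {6,7}

Derivation:
Constraint 1 (W != X) on D(W)={3,5,6,7} D(X)={3,4,5,6,7}: no change
Constraint 2 (W + X = V) on D(W)={3,5,6,7} D(X)={3,4,5,6,7} D(V)={3,4,5,6,7}: W {3,5,6,7}->{3}; X {3,4,5,6,7}->{3,4}; V {3,4,5,6,7}->{6,7}
Constraint 3 (W < X) on D(W)={3} D(X)={3,4}: X {3,4}->{4}
Constraint 4 (X < W) on D(X)={4} D(W)={3}: X {4}->{}; W {3}->{}
So after all 4 constraints: D(V) = {6,7}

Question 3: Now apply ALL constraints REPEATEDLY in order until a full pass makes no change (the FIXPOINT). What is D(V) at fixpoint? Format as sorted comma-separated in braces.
pass 0 (initial): D(V)={3,4,5,6,7}
pass 1: V {3,4,5,6,7}->{6,7}; W {3,5,6,7}->{}; X {3,4,5,6,7}->{}
pass 2: V {6,7}->{}
pass 3: no change
Fixpoint after 3 passes: D(V) = {}

Answer: {}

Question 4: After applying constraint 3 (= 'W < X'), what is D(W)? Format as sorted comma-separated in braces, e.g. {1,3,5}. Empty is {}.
Constraint 1 (W != X) on D(W)={3,5,6,7} D(X)={3,4,5,6,7}: no change
Constraint 2 (W + X = V) on D(W)={3,5,6,7} D(X)={3,4,5,6,7} D(V)={3,4,5,6,7}: W {3,5,6,7}->{3}; X {3,4,5,6,7}->{3,4}; V {3,4,5,6,7}->{6,7}
Constraint 3 (W < X) on D(W)={3} D(X)={3,4}: X {3,4}->{4}
So after constraint 3: D(W) = {3}

Answer: {3}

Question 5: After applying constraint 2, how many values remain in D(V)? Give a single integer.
Constraint 1 (W != X) on D(W)={3,5,6,7} D(X)={3,4,5,6,7}: no change
Constraint 2 (W + X = V) on D(W)={3,5,6,7} D(X)={3,4,5,6,7} D(V)={3,4,5,6,7}: W {3,5,6,7}->{3}; X {3,4,5,6,7}->{3,4}; V {3,4,5,6,7}->{6,7}
So after constraint 2: D(V)={6,7}, size = 2

Answer: 2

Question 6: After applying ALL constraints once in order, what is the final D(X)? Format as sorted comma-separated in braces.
Answer: {}

Derivation:
Constraint 1 (W != X) on D(W)={3,5,6,7} D(X)={3,4,5,6,7}: no change
Constraint 2 (W + X = V) on D(W)={3,5,6,7} D(X)={3,4,5,6,7} D(V)={3,4,5,6,7}: W {3,5,6,7}->{3}; X {3,4,5,6,7}->{3,4}; V {3,4,5,6,7}->{6,7}
Constraint 3 (W < X) on D(W)={3} D(X)={3,4}: X {3,4}->{4}
Constraint 4 (X < W) on D(X)={4} D(W)={3}: X {4}->{}; W {3}->{}
So after all 4 constraints: D(X) = {}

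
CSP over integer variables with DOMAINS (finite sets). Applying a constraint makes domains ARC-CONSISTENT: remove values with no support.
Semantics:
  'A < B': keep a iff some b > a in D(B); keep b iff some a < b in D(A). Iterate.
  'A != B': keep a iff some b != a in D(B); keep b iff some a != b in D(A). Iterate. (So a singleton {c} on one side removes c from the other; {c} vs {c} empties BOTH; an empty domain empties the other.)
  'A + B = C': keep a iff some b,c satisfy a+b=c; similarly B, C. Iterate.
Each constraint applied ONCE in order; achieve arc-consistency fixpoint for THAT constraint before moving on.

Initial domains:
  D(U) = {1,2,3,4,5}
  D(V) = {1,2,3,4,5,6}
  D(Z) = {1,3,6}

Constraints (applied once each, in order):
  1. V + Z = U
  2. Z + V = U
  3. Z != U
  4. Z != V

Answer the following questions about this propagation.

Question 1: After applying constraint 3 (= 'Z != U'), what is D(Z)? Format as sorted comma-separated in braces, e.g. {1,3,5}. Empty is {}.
Answer: {1,3}

Derivation:
Constraint 1 (V + Z = U) on D(V)={1,2,3,4,5,6} D(Z)={1,3,6} D(U)={1,2,3,4,5}: V {1,2,3,4,5,6}->{1,2,3,4}; Z {1,3,6}->{1,3}; U {1,2,3,4,5}->{2,3,4,5}
Constraint 2 (Z + V = U) on D(Z)={1,3} D(V)={1,2,3,4} D(U)={2,3,4,5}: no change
Constraint 3 (Z != U) on D(Z)={1,3} D(U)={2,3,4,5}: no change
So after constraint 3: D(Z) = {1,3}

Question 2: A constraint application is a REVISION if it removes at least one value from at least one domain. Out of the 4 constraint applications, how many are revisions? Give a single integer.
Constraint 1 (V + Z = U) on D(V)={1,2,3,4,5,6} D(Z)={1,3,6} D(U)={1,2,3,4,5}: V {1,2,3,4,5,6}->{1,2,3,4}; Z {1,3,6}->{1,3}; U {1,2,3,4,5}->{2,3,4,5} => REVISION
Constraint 2 (Z + V = U) on D(Z)={1,3} D(V)={1,2,3,4} D(U)={2,3,4,5}: no change => not a revision
Constraint 3 (Z != U) on D(Z)={1,3} D(U)={2,3,4,5}: no change => not a revision
Constraint 4 (Z != V) on D(Z)={1,3} D(V)={1,2,3,4}: no change => not a revision
Total revisions = 1

Answer: 1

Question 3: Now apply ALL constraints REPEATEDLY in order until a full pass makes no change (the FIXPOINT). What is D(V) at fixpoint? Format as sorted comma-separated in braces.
pass 0 (initial): D(V)={1,2,3,4,5,6}
pass 1: U {1,2,3,4,5}->{2,3,4,5}; V {1,2,3,4,5,6}->{1,2,3,4}; Z {1,3,6}->{1,3}
pass 2: no change
Fixpoint after 2 passes: D(V) = {1,2,3,4}

Answer: {1,2,3,4}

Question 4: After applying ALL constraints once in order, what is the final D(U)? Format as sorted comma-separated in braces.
Constraint 1 (V + Z = U) on D(V)={1,2,3,4,5,6} D(Z)={1,3,6} D(U)={1,2,3,4,5}: V {1,2,3,4,5,6}->{1,2,3,4}; Z {1,3,6}->{1,3}; U {1,2,3,4,5}->{2,3,4,5}
Constraint 2 (Z + V = U) on D(Z)={1,3} D(V)={1,2,3,4} D(U)={2,3,4,5}: no change
Constraint 3 (Z != U) on D(Z)={1,3} D(U)={2,3,4,5}: no change
Constraint 4 (Z != V) on D(Z)={1,3} D(V)={1,2,3,4}: no change
So after all 4 constraints: D(U) = {2,3,4,5}

Answer: {2,3,4,5}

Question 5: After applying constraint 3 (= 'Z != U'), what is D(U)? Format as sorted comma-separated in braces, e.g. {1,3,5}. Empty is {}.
Constraint 1 (V + Z = U) on D(V)={1,2,3,4,5,6} D(Z)={1,3,6} D(U)={1,2,3,4,5}: V {1,2,3,4,5,6}->{1,2,3,4}; Z {1,3,6}->{1,3}; U {1,2,3,4,5}->{2,3,4,5}
Constraint 2 (Z + V = U) on D(Z)={1,3} D(V)={1,2,3,4} D(U)={2,3,4,5}: no change
Constraint 3 (Z != U) on D(Z)={1,3} D(U)={2,3,4,5}: no change
So after constraint 3: D(U) = {2,3,4,5}

Answer: {2,3,4,5}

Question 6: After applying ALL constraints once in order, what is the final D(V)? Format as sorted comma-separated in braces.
Answer: {1,2,3,4}

Derivation:
Constraint 1 (V + Z = U) on D(V)={1,2,3,4,5,6} D(Z)={1,3,6} D(U)={1,2,3,4,5}: V {1,2,3,4,5,6}->{1,2,3,4}; Z {1,3,6}->{1,3}; U {1,2,3,4,5}->{2,3,4,5}
Constraint 2 (Z + V = U) on D(Z)={1,3} D(V)={1,2,3,4} D(U)={2,3,4,5}: no change
Constraint 3 (Z != U) on D(Z)={1,3} D(U)={2,3,4,5}: no change
Constraint 4 (Z != V) on D(Z)={1,3} D(V)={1,2,3,4}: no change
So after all 4 constraints: D(V) = {1,2,3,4}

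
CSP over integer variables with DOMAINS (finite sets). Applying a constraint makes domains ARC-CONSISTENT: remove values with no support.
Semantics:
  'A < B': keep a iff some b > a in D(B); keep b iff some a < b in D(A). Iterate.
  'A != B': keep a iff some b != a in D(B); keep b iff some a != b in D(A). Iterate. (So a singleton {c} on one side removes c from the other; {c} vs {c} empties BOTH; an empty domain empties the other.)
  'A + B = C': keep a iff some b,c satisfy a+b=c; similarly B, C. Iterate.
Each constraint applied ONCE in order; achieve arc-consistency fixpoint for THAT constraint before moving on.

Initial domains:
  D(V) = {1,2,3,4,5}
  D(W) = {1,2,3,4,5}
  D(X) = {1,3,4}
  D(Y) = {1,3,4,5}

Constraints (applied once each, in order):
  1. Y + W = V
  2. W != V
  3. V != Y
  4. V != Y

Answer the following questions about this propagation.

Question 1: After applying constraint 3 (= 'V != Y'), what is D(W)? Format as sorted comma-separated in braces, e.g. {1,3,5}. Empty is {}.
Constraint 1 (Y + W = V) on D(Y)={1,3,4,5} D(W)={1,2,3,4,5} D(V)={1,2,3,4,5}: Y {1,3,4,5}->{1,3,4}; W {1,2,3,4,5}->{1,2,3,4}; V {1,2,3,4,5}->{2,3,4,5}
Constraint 2 (W != V) on D(W)={1,2,3,4} D(V)={2,3,4,5}: no change
Constraint 3 (V != Y) on D(V)={2,3,4,5} D(Y)={1,3,4}: no change
So after constraint 3: D(W) = {1,2,3,4}

Answer: {1,2,3,4}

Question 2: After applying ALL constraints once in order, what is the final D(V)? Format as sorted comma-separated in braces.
Constraint 1 (Y + W = V) on D(Y)={1,3,4,5} D(W)={1,2,3,4,5} D(V)={1,2,3,4,5}: Y {1,3,4,5}->{1,3,4}; W {1,2,3,4,5}->{1,2,3,4}; V {1,2,3,4,5}->{2,3,4,5}
Constraint 2 (W != V) on D(W)={1,2,3,4} D(V)={2,3,4,5}: no change
Constraint 3 (V != Y) on D(V)={2,3,4,5} D(Y)={1,3,4}: no change
Constraint 4 (V != Y) on D(V)={2,3,4,5} D(Y)={1,3,4}: no change
So after all 4 constraints: D(V) = {2,3,4,5}

Answer: {2,3,4,5}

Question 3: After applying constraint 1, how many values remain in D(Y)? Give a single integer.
Constraint 1 (Y + W = V) on D(Y)={1,3,4,5} D(W)={1,2,3,4,5} D(V)={1,2,3,4,5}: Y {1,3,4,5}->{1,3,4}; W {1,2,3,4,5}->{1,2,3,4}; V {1,2,3,4,5}->{2,3,4,5}
So after constraint 1: D(Y)={1,3,4}, size = 3

Answer: 3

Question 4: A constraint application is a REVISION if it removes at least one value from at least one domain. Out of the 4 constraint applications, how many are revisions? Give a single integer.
Answer: 1

Derivation:
Constraint 1 (Y + W = V) on D(Y)={1,3,4,5} D(W)={1,2,3,4,5} D(V)={1,2,3,4,5}: Y {1,3,4,5}->{1,3,4}; W {1,2,3,4,5}->{1,2,3,4}; V {1,2,3,4,5}->{2,3,4,5} => REVISION
Constraint 2 (W != V) on D(W)={1,2,3,4} D(V)={2,3,4,5}: no change => not a revision
Constraint 3 (V != Y) on D(V)={2,3,4,5} D(Y)={1,3,4}: no change => not a revision
Constraint 4 (V != Y) on D(V)={2,3,4,5} D(Y)={1,3,4}: no change => not a revision
Total revisions = 1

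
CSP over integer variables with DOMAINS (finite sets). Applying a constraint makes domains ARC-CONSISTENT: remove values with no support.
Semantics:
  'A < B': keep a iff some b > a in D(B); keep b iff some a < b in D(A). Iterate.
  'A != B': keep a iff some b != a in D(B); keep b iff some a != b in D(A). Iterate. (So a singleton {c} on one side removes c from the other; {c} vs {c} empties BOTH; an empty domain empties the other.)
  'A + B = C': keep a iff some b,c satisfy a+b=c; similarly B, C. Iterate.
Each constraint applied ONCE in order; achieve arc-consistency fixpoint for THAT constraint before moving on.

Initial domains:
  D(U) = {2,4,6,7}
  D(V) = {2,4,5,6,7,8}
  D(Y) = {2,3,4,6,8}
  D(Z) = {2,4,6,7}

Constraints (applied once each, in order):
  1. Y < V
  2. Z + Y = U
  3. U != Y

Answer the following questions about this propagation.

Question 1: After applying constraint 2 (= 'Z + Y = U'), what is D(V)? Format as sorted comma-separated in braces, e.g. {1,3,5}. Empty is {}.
Constraint 1 (Y < V) on D(Y)={2,3,4,6,8} D(V)={2,4,5,6,7,8}: Y {2,3,4,6,8}->{2,3,4,6}; V {2,4,5,6,7,8}->{4,5,6,7,8}
Constraint 2 (Z + Y = U) on D(Z)={2,4,6,7} D(Y)={2,3,4,6} D(U)={2,4,6,7}: Z {2,4,6,7}->{2,4}; Y {2,3,4,6}->{2,3,4}; U {2,4,6,7}->{4,6,7}
So after constraint 2: D(V) = {4,5,6,7,8}

Answer: {4,5,6,7,8}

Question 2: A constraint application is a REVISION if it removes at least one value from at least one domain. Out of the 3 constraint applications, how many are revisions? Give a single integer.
Constraint 1 (Y < V) on D(Y)={2,3,4,6,8} D(V)={2,4,5,6,7,8}: Y {2,3,4,6,8}->{2,3,4,6}; V {2,4,5,6,7,8}->{4,5,6,7,8} => REVISION
Constraint 2 (Z + Y = U) on D(Z)={2,4,6,7} D(Y)={2,3,4,6} D(U)={2,4,6,7}: Z {2,4,6,7}->{2,4}; Y {2,3,4,6}->{2,3,4}; U {2,4,6,7}->{4,6,7} => REVISION
Constraint 3 (U != Y) on D(U)={4,6,7} D(Y)={2,3,4}: no change => not a revision
Total revisions = 2

Answer: 2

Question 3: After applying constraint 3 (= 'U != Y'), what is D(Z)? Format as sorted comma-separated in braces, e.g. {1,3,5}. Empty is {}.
Answer: {2,4}

Derivation:
Constraint 1 (Y < V) on D(Y)={2,3,4,6,8} D(V)={2,4,5,6,7,8}: Y {2,3,4,6,8}->{2,3,4,6}; V {2,4,5,6,7,8}->{4,5,6,7,8}
Constraint 2 (Z + Y = U) on D(Z)={2,4,6,7} D(Y)={2,3,4,6} D(U)={2,4,6,7}: Z {2,4,6,7}->{2,4}; Y {2,3,4,6}->{2,3,4}; U {2,4,6,7}->{4,6,7}
Constraint 3 (U != Y) on D(U)={4,6,7} D(Y)={2,3,4}: no change
So after constraint 3: D(Z) = {2,4}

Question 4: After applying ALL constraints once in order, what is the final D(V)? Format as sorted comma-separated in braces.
Answer: {4,5,6,7,8}

Derivation:
Constraint 1 (Y < V) on D(Y)={2,3,4,6,8} D(V)={2,4,5,6,7,8}: Y {2,3,4,6,8}->{2,3,4,6}; V {2,4,5,6,7,8}->{4,5,6,7,8}
Constraint 2 (Z + Y = U) on D(Z)={2,4,6,7} D(Y)={2,3,4,6} D(U)={2,4,6,7}: Z {2,4,6,7}->{2,4}; Y {2,3,4,6}->{2,3,4}; U {2,4,6,7}->{4,6,7}
Constraint 3 (U != Y) on D(U)={4,6,7} D(Y)={2,3,4}: no change
So after all 3 constraints: D(V) = {4,5,6,7,8}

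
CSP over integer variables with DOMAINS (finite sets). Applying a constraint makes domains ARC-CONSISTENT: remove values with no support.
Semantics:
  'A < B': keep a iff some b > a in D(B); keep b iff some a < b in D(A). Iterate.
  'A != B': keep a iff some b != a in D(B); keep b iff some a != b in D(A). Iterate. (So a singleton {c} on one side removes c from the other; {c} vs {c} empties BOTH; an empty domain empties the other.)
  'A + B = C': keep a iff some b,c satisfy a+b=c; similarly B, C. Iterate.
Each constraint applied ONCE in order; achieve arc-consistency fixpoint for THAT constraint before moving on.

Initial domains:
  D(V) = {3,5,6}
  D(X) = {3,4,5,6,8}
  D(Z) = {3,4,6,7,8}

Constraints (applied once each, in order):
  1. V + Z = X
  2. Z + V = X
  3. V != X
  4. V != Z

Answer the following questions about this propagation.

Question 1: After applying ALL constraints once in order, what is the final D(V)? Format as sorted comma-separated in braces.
Constraint 1 (V + Z = X) on D(V)={3,5,6} D(Z)={3,4,6,7,8} D(X)={3,4,5,6,8}: V {3,5,6}->{3,5}; Z {3,4,6,7,8}->{3}; X {3,4,5,6,8}->{6,8}
Constraint 2 (Z + V = X) on D(Z)={3} D(V)={3,5} D(X)={6,8}: no change
Constraint 3 (V != X) on D(V)={3,5} D(X)={6,8}: no change
Constraint 4 (V != Z) on D(V)={3,5} D(Z)={3}: V {3,5}->{5}
So after all 4 constraints: D(V) = {5}

Answer: {5}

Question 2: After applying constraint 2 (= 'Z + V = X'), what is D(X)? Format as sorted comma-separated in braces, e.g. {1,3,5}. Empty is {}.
Answer: {6,8}

Derivation:
Constraint 1 (V + Z = X) on D(V)={3,5,6} D(Z)={3,4,6,7,8} D(X)={3,4,5,6,8}: V {3,5,6}->{3,5}; Z {3,4,6,7,8}->{3}; X {3,4,5,6,8}->{6,8}
Constraint 2 (Z + V = X) on D(Z)={3} D(V)={3,5} D(X)={6,8}: no change
So after constraint 2: D(X) = {6,8}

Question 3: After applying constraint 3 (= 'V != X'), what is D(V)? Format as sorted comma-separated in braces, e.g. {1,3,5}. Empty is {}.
Constraint 1 (V + Z = X) on D(V)={3,5,6} D(Z)={3,4,6,7,8} D(X)={3,4,5,6,8}: V {3,5,6}->{3,5}; Z {3,4,6,7,8}->{3}; X {3,4,5,6,8}->{6,8}
Constraint 2 (Z + V = X) on D(Z)={3} D(V)={3,5} D(X)={6,8}: no change
Constraint 3 (V != X) on D(V)={3,5} D(X)={6,8}: no change
So after constraint 3: D(V) = {3,5}

Answer: {3,5}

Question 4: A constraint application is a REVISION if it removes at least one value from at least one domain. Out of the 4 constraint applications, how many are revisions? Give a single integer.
Constraint 1 (V + Z = X) on D(V)={3,5,6} D(Z)={3,4,6,7,8} D(X)={3,4,5,6,8}: V {3,5,6}->{3,5}; Z {3,4,6,7,8}->{3}; X {3,4,5,6,8}->{6,8} => REVISION
Constraint 2 (Z + V = X) on D(Z)={3} D(V)={3,5} D(X)={6,8}: no change => not a revision
Constraint 3 (V != X) on D(V)={3,5} D(X)={6,8}: no change => not a revision
Constraint 4 (V != Z) on D(V)={3,5} D(Z)={3}: V {3,5}->{5} => REVISION
Total revisions = 2

Answer: 2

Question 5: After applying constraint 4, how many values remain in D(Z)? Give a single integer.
Constraint 1 (V + Z = X) on D(V)={3,5,6} D(Z)={3,4,6,7,8} D(X)={3,4,5,6,8}: V {3,5,6}->{3,5}; Z {3,4,6,7,8}->{3}; X {3,4,5,6,8}->{6,8}
Constraint 2 (Z + V = X) on D(Z)={3} D(V)={3,5} D(X)={6,8}: no change
Constraint 3 (V != X) on D(V)={3,5} D(X)={6,8}: no change
Constraint 4 (V != Z) on D(V)={3,5} D(Z)={3}: V {3,5}->{5}
So after constraint 4: D(Z)={3}, size = 1

Answer: 1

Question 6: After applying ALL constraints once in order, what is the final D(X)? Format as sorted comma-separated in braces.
Answer: {6,8}

Derivation:
Constraint 1 (V + Z = X) on D(V)={3,5,6} D(Z)={3,4,6,7,8} D(X)={3,4,5,6,8}: V {3,5,6}->{3,5}; Z {3,4,6,7,8}->{3}; X {3,4,5,6,8}->{6,8}
Constraint 2 (Z + V = X) on D(Z)={3} D(V)={3,5} D(X)={6,8}: no change
Constraint 3 (V != X) on D(V)={3,5} D(X)={6,8}: no change
Constraint 4 (V != Z) on D(V)={3,5} D(Z)={3}: V {3,5}->{5}
So after all 4 constraints: D(X) = {6,8}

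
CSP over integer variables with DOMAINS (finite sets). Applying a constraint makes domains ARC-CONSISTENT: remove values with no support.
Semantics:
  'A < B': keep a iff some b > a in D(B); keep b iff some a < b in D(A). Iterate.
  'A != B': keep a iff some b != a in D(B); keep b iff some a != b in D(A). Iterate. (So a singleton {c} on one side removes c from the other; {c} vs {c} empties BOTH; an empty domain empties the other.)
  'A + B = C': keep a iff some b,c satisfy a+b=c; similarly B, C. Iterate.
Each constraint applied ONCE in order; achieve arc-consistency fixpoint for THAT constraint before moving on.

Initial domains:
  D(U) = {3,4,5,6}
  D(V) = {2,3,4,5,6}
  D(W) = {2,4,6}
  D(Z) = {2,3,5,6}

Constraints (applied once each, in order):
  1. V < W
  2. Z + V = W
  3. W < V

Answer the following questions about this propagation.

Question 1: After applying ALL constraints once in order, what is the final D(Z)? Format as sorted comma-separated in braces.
Answer: {2,3}

Derivation:
Constraint 1 (V < W) on D(V)={2,3,4,5,6} D(W)={2,4,6}: V {2,3,4,5,6}->{2,3,4,5}; W {2,4,6}->{4,6}
Constraint 2 (Z + V = W) on D(Z)={2,3,5,6} D(V)={2,3,4,5} D(W)={4,6}: Z {2,3,5,6}->{2,3}; V {2,3,4,5}->{2,3,4}
Constraint 3 (W < V) on D(W)={4,6} D(V)={2,3,4}: W {4,6}->{}; V {2,3,4}->{}
So after all 3 constraints: D(Z) = {2,3}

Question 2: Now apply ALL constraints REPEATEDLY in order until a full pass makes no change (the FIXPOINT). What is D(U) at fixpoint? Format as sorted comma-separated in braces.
pass 0 (initial): D(U)={3,4,5,6}
pass 1: V {2,3,4,5,6}->{}; W {2,4,6}->{}; Z {2,3,5,6}->{2,3}
pass 2: Z {2,3}->{}
pass 3: no change
Fixpoint after 3 passes: D(U) = {3,4,5,6}

Answer: {3,4,5,6}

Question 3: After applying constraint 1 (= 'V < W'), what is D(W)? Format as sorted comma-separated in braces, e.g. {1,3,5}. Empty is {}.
Answer: {4,6}

Derivation:
Constraint 1 (V < W) on D(V)={2,3,4,5,6} D(W)={2,4,6}: V {2,3,4,5,6}->{2,3,4,5}; W {2,4,6}->{4,6}
So after constraint 1: D(W) = {4,6}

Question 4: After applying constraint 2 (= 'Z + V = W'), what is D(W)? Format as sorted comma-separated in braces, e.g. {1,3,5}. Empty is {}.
Answer: {4,6}

Derivation:
Constraint 1 (V < W) on D(V)={2,3,4,5,6} D(W)={2,4,6}: V {2,3,4,5,6}->{2,3,4,5}; W {2,4,6}->{4,6}
Constraint 2 (Z + V = W) on D(Z)={2,3,5,6} D(V)={2,3,4,5} D(W)={4,6}: Z {2,3,5,6}->{2,3}; V {2,3,4,5}->{2,3,4}
So after constraint 2: D(W) = {4,6}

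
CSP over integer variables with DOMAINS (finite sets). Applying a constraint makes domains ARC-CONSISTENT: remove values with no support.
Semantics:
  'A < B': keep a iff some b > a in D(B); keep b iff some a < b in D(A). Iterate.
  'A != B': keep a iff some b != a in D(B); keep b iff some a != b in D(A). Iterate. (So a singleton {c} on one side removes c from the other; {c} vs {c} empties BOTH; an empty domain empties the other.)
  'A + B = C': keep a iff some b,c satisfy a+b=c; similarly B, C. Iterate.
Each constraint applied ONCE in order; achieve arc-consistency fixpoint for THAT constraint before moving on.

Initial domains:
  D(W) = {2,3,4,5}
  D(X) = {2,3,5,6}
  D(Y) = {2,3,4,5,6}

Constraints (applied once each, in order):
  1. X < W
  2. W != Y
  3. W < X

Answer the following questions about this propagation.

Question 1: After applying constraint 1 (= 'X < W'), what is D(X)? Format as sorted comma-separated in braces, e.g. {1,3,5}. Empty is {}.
Constraint 1 (X < W) on D(X)={2,3,5,6} D(W)={2,3,4,5}: X {2,3,5,6}->{2,3}; W {2,3,4,5}->{3,4,5}
So after constraint 1: D(X) = {2,3}

Answer: {2,3}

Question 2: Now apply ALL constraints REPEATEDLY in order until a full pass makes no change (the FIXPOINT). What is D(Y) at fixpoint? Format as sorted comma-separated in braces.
pass 0 (initial): D(Y)={2,3,4,5,6}
pass 1: W {2,3,4,5}->{}; X {2,3,5,6}->{}
pass 2: Y {2,3,4,5,6}->{}
pass 3: no change
Fixpoint after 3 passes: D(Y) = {}

Answer: {}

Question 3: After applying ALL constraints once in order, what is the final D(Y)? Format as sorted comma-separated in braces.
Constraint 1 (X < W) on D(X)={2,3,5,6} D(W)={2,3,4,5}: X {2,3,5,6}->{2,3}; W {2,3,4,5}->{3,4,5}
Constraint 2 (W != Y) on D(W)={3,4,5} D(Y)={2,3,4,5,6}: no change
Constraint 3 (W < X) on D(W)={3,4,5} D(X)={2,3}: W {3,4,5}->{}; X {2,3}->{}
So after all 3 constraints: D(Y) = {2,3,4,5,6}

Answer: {2,3,4,5,6}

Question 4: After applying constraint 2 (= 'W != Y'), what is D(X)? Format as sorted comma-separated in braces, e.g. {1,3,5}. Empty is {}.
Constraint 1 (X < W) on D(X)={2,3,5,6} D(W)={2,3,4,5}: X {2,3,5,6}->{2,3}; W {2,3,4,5}->{3,4,5}
Constraint 2 (W != Y) on D(W)={3,4,5} D(Y)={2,3,4,5,6}: no change
So after constraint 2: D(X) = {2,3}

Answer: {2,3}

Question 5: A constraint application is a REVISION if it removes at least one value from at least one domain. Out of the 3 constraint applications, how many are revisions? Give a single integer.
Constraint 1 (X < W) on D(X)={2,3,5,6} D(W)={2,3,4,5}: X {2,3,5,6}->{2,3}; W {2,3,4,5}->{3,4,5} => REVISION
Constraint 2 (W != Y) on D(W)={3,4,5} D(Y)={2,3,4,5,6}: no change => not a revision
Constraint 3 (W < X) on D(W)={3,4,5} D(X)={2,3}: W {3,4,5}->{}; X {2,3}->{} => REVISION
Total revisions = 2

Answer: 2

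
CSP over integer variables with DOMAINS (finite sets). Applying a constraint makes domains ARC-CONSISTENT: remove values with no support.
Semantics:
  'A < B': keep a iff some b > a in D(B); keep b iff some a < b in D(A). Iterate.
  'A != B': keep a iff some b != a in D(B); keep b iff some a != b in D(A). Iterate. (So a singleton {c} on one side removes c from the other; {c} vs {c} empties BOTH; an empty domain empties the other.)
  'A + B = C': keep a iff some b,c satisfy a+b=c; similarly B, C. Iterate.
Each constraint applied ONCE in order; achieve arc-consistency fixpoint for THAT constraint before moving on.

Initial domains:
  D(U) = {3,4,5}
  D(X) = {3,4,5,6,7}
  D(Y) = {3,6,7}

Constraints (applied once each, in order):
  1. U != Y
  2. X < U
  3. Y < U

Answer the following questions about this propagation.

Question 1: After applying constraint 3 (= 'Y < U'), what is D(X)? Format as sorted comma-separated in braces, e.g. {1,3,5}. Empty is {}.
Answer: {3,4}

Derivation:
Constraint 1 (U != Y) on D(U)={3,4,5} D(Y)={3,6,7}: no change
Constraint 2 (X < U) on D(X)={3,4,5,6,7} D(U)={3,4,5}: X {3,4,5,6,7}->{3,4}; U {3,4,5}->{4,5}
Constraint 3 (Y < U) on D(Y)={3,6,7} D(U)={4,5}: Y {3,6,7}->{3}
So after constraint 3: D(X) = {3,4}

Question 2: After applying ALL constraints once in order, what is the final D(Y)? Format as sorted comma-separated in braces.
Answer: {3}

Derivation:
Constraint 1 (U != Y) on D(U)={3,4,5} D(Y)={3,6,7}: no change
Constraint 2 (X < U) on D(X)={3,4,5,6,7} D(U)={3,4,5}: X {3,4,5,6,7}->{3,4}; U {3,4,5}->{4,5}
Constraint 3 (Y < U) on D(Y)={3,6,7} D(U)={4,5}: Y {3,6,7}->{3}
So after all 3 constraints: D(Y) = {3}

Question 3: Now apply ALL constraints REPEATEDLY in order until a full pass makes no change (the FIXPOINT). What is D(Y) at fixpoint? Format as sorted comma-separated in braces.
pass 0 (initial): D(Y)={3,6,7}
pass 1: U {3,4,5}->{4,5}; X {3,4,5,6,7}->{3,4}; Y {3,6,7}->{3}
pass 2: no change
Fixpoint after 2 passes: D(Y) = {3}

Answer: {3}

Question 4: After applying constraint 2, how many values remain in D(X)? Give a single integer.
Constraint 1 (U != Y) on D(U)={3,4,5} D(Y)={3,6,7}: no change
Constraint 2 (X < U) on D(X)={3,4,5,6,7} D(U)={3,4,5}: X {3,4,5,6,7}->{3,4}; U {3,4,5}->{4,5}
So after constraint 2: D(X)={3,4}, size = 2

Answer: 2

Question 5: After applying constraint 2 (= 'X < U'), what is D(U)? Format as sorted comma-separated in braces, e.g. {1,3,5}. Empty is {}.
Constraint 1 (U != Y) on D(U)={3,4,5} D(Y)={3,6,7}: no change
Constraint 2 (X < U) on D(X)={3,4,5,6,7} D(U)={3,4,5}: X {3,4,5,6,7}->{3,4}; U {3,4,5}->{4,5}
So after constraint 2: D(U) = {4,5}

Answer: {4,5}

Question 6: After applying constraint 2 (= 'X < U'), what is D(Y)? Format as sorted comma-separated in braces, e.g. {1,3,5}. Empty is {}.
Constraint 1 (U != Y) on D(U)={3,4,5} D(Y)={3,6,7}: no change
Constraint 2 (X < U) on D(X)={3,4,5,6,7} D(U)={3,4,5}: X {3,4,5,6,7}->{3,4}; U {3,4,5}->{4,5}
So after constraint 2: D(Y) = {3,6,7}

Answer: {3,6,7}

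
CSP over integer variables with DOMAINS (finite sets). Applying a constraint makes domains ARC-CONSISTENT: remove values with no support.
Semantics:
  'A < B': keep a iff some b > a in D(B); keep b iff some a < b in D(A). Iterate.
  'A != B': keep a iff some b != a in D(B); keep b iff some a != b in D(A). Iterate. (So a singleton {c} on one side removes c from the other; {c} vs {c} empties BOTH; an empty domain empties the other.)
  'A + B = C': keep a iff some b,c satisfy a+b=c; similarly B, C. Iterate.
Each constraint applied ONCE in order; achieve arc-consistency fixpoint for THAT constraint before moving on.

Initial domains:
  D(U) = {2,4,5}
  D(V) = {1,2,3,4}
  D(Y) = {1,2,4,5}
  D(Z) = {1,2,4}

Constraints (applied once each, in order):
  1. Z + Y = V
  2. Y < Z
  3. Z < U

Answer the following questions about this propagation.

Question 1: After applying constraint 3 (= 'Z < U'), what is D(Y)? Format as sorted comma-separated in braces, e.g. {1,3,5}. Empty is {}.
Constraint 1 (Z + Y = V) on D(Z)={1,2,4} D(Y)={1,2,4,5} D(V)={1,2,3,4}: Z {1,2,4}->{1,2}; Y {1,2,4,5}->{1,2}; V {1,2,3,4}->{2,3,4}
Constraint 2 (Y < Z) on D(Y)={1,2} D(Z)={1,2}: Y {1,2}->{1}; Z {1,2}->{2}
Constraint 3 (Z < U) on D(Z)={2} D(U)={2,4,5}: U {2,4,5}->{4,5}
So after constraint 3: D(Y) = {1}

Answer: {1}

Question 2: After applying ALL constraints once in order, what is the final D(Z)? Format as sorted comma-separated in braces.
Answer: {2}

Derivation:
Constraint 1 (Z + Y = V) on D(Z)={1,2,4} D(Y)={1,2,4,5} D(V)={1,2,3,4}: Z {1,2,4}->{1,2}; Y {1,2,4,5}->{1,2}; V {1,2,3,4}->{2,3,4}
Constraint 2 (Y < Z) on D(Y)={1,2} D(Z)={1,2}: Y {1,2}->{1}; Z {1,2}->{2}
Constraint 3 (Z < U) on D(Z)={2} D(U)={2,4,5}: U {2,4,5}->{4,5}
So after all 3 constraints: D(Z) = {2}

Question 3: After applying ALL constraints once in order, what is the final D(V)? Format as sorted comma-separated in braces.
Constraint 1 (Z + Y = V) on D(Z)={1,2,4} D(Y)={1,2,4,5} D(V)={1,2,3,4}: Z {1,2,4}->{1,2}; Y {1,2,4,5}->{1,2}; V {1,2,3,4}->{2,3,4}
Constraint 2 (Y < Z) on D(Y)={1,2} D(Z)={1,2}: Y {1,2}->{1}; Z {1,2}->{2}
Constraint 3 (Z < U) on D(Z)={2} D(U)={2,4,5}: U {2,4,5}->{4,5}
So after all 3 constraints: D(V) = {2,3,4}

Answer: {2,3,4}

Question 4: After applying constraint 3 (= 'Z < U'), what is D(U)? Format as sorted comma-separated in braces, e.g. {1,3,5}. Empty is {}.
Answer: {4,5}

Derivation:
Constraint 1 (Z + Y = V) on D(Z)={1,2,4} D(Y)={1,2,4,5} D(V)={1,2,3,4}: Z {1,2,4}->{1,2}; Y {1,2,4,5}->{1,2}; V {1,2,3,4}->{2,3,4}
Constraint 2 (Y < Z) on D(Y)={1,2} D(Z)={1,2}: Y {1,2}->{1}; Z {1,2}->{2}
Constraint 3 (Z < U) on D(Z)={2} D(U)={2,4,5}: U {2,4,5}->{4,5}
So after constraint 3: D(U) = {4,5}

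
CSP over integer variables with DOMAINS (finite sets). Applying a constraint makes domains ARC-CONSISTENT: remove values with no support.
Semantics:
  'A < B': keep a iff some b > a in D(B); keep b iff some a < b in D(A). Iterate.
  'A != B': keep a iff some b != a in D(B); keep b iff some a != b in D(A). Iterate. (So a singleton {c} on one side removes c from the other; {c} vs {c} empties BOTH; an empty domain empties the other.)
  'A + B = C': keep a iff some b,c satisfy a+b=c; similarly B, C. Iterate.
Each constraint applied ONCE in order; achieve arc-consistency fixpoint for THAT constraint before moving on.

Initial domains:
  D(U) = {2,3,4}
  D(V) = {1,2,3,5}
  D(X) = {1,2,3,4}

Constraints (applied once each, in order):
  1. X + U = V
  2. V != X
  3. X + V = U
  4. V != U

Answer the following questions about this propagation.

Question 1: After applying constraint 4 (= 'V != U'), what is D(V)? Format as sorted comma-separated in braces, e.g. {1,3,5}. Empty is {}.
Constraint 1 (X + U = V) on D(X)={1,2,3,4} D(U)={2,3,4} D(V)={1,2,3,5}: X {1,2,3,4}->{1,2,3}; V {1,2,3,5}->{3,5}
Constraint 2 (V != X) on D(V)={3,5} D(X)={1,2,3}: no change
Constraint 3 (X + V = U) on D(X)={1,2,3} D(V)={3,5} D(U)={2,3,4}: X {1,2,3}->{1}; V {3,5}->{3}; U {2,3,4}->{4}
Constraint 4 (V != U) on D(V)={3} D(U)={4}: no change
So after constraint 4: D(V) = {3}

Answer: {3}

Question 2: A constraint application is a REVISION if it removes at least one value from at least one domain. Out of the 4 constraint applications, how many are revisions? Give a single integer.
Answer: 2

Derivation:
Constraint 1 (X + U = V) on D(X)={1,2,3,4} D(U)={2,3,4} D(V)={1,2,3,5}: X {1,2,3,4}->{1,2,3}; V {1,2,3,5}->{3,5} => REVISION
Constraint 2 (V != X) on D(V)={3,5} D(X)={1,2,3}: no change => not a revision
Constraint 3 (X + V = U) on D(X)={1,2,3} D(V)={3,5} D(U)={2,3,4}: X {1,2,3}->{1}; V {3,5}->{3}; U {2,3,4}->{4} => REVISION
Constraint 4 (V != U) on D(V)={3} D(U)={4}: no change => not a revision
Total revisions = 2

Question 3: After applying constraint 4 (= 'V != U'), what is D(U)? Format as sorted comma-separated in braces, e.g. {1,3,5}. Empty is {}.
Answer: {4}

Derivation:
Constraint 1 (X + U = V) on D(X)={1,2,3,4} D(U)={2,3,4} D(V)={1,2,3,5}: X {1,2,3,4}->{1,2,3}; V {1,2,3,5}->{3,5}
Constraint 2 (V != X) on D(V)={3,5} D(X)={1,2,3}: no change
Constraint 3 (X + V = U) on D(X)={1,2,3} D(V)={3,5} D(U)={2,3,4}: X {1,2,3}->{1}; V {3,5}->{3}; U {2,3,4}->{4}
Constraint 4 (V != U) on D(V)={3} D(U)={4}: no change
So after constraint 4: D(U) = {4}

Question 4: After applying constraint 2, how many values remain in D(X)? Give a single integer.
Answer: 3

Derivation:
Constraint 1 (X + U = V) on D(X)={1,2,3,4} D(U)={2,3,4} D(V)={1,2,3,5}: X {1,2,3,4}->{1,2,3}; V {1,2,3,5}->{3,5}
Constraint 2 (V != X) on D(V)={3,5} D(X)={1,2,3}: no change
So after constraint 2: D(X)={1,2,3}, size = 3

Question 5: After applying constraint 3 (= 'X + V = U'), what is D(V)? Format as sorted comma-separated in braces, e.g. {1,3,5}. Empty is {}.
Constraint 1 (X + U = V) on D(X)={1,2,3,4} D(U)={2,3,4} D(V)={1,2,3,5}: X {1,2,3,4}->{1,2,3}; V {1,2,3,5}->{3,5}
Constraint 2 (V != X) on D(V)={3,5} D(X)={1,2,3}: no change
Constraint 3 (X + V = U) on D(X)={1,2,3} D(V)={3,5} D(U)={2,3,4}: X {1,2,3}->{1}; V {3,5}->{3}; U {2,3,4}->{4}
So after constraint 3: D(V) = {3}

Answer: {3}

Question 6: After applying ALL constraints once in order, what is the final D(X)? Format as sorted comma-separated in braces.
Constraint 1 (X + U = V) on D(X)={1,2,3,4} D(U)={2,3,4} D(V)={1,2,3,5}: X {1,2,3,4}->{1,2,3}; V {1,2,3,5}->{3,5}
Constraint 2 (V != X) on D(V)={3,5} D(X)={1,2,3}: no change
Constraint 3 (X + V = U) on D(X)={1,2,3} D(V)={3,5} D(U)={2,3,4}: X {1,2,3}->{1}; V {3,5}->{3}; U {2,3,4}->{4}
Constraint 4 (V != U) on D(V)={3} D(U)={4}: no change
So after all 4 constraints: D(X) = {1}

Answer: {1}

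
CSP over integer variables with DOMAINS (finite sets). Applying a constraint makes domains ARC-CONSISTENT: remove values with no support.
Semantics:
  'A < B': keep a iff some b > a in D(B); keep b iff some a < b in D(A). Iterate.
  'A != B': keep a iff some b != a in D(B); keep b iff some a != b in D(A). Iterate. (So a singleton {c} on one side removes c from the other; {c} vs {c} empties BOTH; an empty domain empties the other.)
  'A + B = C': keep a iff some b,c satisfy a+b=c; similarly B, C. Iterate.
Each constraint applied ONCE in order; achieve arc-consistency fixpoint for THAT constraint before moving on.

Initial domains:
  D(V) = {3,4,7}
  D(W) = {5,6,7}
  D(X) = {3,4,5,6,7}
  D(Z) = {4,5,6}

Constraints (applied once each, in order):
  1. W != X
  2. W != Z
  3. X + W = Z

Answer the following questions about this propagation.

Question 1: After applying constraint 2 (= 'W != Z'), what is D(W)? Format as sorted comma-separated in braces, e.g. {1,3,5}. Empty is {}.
Constraint 1 (W != X) on D(W)={5,6,7} D(X)={3,4,5,6,7}: no change
Constraint 2 (W != Z) on D(W)={5,6,7} D(Z)={4,5,6}: no change
So after constraint 2: D(W) = {5,6,7}

Answer: {5,6,7}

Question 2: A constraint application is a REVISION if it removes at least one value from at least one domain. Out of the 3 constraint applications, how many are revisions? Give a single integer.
Answer: 1

Derivation:
Constraint 1 (W != X) on D(W)={5,6,7} D(X)={3,4,5,6,7}: no change => not a revision
Constraint 2 (W != Z) on D(W)={5,6,7} D(Z)={4,5,6}: no change => not a revision
Constraint 3 (X + W = Z) on D(X)={3,4,5,6,7} D(W)={5,6,7} D(Z)={4,5,6}: X {3,4,5,6,7}->{}; W {5,6,7}->{}; Z {4,5,6}->{} => REVISION
Total revisions = 1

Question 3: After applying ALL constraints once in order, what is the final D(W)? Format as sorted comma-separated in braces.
Constraint 1 (W != X) on D(W)={5,6,7} D(X)={3,4,5,6,7}: no change
Constraint 2 (W != Z) on D(W)={5,6,7} D(Z)={4,5,6}: no change
Constraint 3 (X + W = Z) on D(X)={3,4,5,6,7} D(W)={5,6,7} D(Z)={4,5,6}: X {3,4,5,6,7}->{}; W {5,6,7}->{}; Z {4,5,6}->{}
So after all 3 constraints: D(W) = {}

Answer: {}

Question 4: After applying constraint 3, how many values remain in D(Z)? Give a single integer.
Constraint 1 (W != X) on D(W)={5,6,7} D(X)={3,4,5,6,7}: no change
Constraint 2 (W != Z) on D(W)={5,6,7} D(Z)={4,5,6}: no change
Constraint 3 (X + W = Z) on D(X)={3,4,5,6,7} D(W)={5,6,7} D(Z)={4,5,6}: X {3,4,5,6,7}->{}; W {5,6,7}->{}; Z {4,5,6}->{}
So after constraint 3: D(Z)={}, size = 0

Answer: 0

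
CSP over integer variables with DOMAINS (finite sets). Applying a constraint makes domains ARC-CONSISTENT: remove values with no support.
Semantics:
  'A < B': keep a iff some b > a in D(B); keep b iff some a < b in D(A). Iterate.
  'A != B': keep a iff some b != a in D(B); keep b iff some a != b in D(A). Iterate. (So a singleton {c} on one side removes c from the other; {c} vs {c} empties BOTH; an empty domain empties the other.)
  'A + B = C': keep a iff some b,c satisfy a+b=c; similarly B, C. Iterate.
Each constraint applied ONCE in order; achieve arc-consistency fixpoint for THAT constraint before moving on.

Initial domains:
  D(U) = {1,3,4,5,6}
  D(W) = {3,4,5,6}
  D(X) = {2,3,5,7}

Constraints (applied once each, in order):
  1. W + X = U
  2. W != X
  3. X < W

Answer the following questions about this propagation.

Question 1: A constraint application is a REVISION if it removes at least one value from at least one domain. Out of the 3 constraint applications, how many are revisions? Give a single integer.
Answer: 1

Derivation:
Constraint 1 (W + X = U) on D(W)={3,4,5,6} D(X)={2,3,5,7} D(U)={1,3,4,5,6}: W {3,4,5,6}->{3,4}; X {2,3,5,7}->{2,3}; U {1,3,4,5,6}->{5,6} => REVISION
Constraint 2 (W != X) on D(W)={3,4} D(X)={2,3}: no change => not a revision
Constraint 3 (X < W) on D(X)={2,3} D(W)={3,4}: no change => not a revision
Total revisions = 1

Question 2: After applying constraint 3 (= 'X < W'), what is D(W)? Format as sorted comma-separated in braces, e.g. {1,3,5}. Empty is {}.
Answer: {3,4}

Derivation:
Constraint 1 (W + X = U) on D(W)={3,4,5,6} D(X)={2,3,5,7} D(U)={1,3,4,5,6}: W {3,4,5,6}->{3,4}; X {2,3,5,7}->{2,3}; U {1,3,4,5,6}->{5,6}
Constraint 2 (W != X) on D(W)={3,4} D(X)={2,3}: no change
Constraint 3 (X < W) on D(X)={2,3} D(W)={3,4}: no change
So after constraint 3: D(W) = {3,4}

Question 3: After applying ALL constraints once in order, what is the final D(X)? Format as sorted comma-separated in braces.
Answer: {2,3}

Derivation:
Constraint 1 (W + X = U) on D(W)={3,4,5,6} D(X)={2,3,5,7} D(U)={1,3,4,5,6}: W {3,4,5,6}->{3,4}; X {2,3,5,7}->{2,3}; U {1,3,4,5,6}->{5,6}
Constraint 2 (W != X) on D(W)={3,4} D(X)={2,3}: no change
Constraint 3 (X < W) on D(X)={2,3} D(W)={3,4}: no change
So after all 3 constraints: D(X) = {2,3}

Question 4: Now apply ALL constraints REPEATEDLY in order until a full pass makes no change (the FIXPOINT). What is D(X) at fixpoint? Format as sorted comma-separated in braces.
Answer: {2,3}

Derivation:
pass 0 (initial): D(X)={2,3,5,7}
pass 1: U {1,3,4,5,6}->{5,6}; W {3,4,5,6}->{3,4}; X {2,3,5,7}->{2,3}
pass 2: no change
Fixpoint after 2 passes: D(X) = {2,3}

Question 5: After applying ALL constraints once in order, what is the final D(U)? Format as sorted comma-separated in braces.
Answer: {5,6}

Derivation:
Constraint 1 (W + X = U) on D(W)={3,4,5,6} D(X)={2,3,5,7} D(U)={1,3,4,5,6}: W {3,4,5,6}->{3,4}; X {2,3,5,7}->{2,3}; U {1,3,4,5,6}->{5,6}
Constraint 2 (W != X) on D(W)={3,4} D(X)={2,3}: no change
Constraint 3 (X < W) on D(X)={2,3} D(W)={3,4}: no change
So after all 3 constraints: D(U) = {5,6}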